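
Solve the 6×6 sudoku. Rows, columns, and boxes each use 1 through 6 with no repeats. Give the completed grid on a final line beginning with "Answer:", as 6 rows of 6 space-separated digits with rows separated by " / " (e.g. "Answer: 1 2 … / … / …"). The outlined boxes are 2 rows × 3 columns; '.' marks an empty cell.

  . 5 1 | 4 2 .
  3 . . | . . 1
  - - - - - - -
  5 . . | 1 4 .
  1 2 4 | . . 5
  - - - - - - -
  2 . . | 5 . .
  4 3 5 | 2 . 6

Step 1. [r2c4∈{6}] only 6 remains possible at r2c4. So r2c4=6.
Step 2. [r5c3∈{6}] r5c3's peers cover all but 6, so r5c3=6.
Step 3. [r1c6∈{3}] r1c6 is down to just 3, so r1c6=3.
Step 4. [r5c5∈{1,3}] 3 has one home in row 5: r5c5 ⇒ r5c5=3.
Step 5. [r6c5∈{1}] r6c5's peers cover all but 1 ⇒ r6c5=1.
Step 6. [r2c5∈{5}] r2c5 has the single candidate 5 ⇒ r2c5=5.
Step 7. [r2c3∈{2}] r2c3's peers cover all but 2 ⇒ r2c3=2.
Step 8. [r3c2∈{6}] only 6 remains possible at r3c2, so r3c2=6.
Step 9. [r4c5∈{6}] r4c5 is down to just 6, so r4c5=6.
Step 10. [r5c2∈{1}] r5c2's peers cover all but 1. So r5c2=1.
Step 11. [r1c1∈{6}] r1c1's peers cover all but 6. So r1c1=6.
Step 12. [r5c6∈{4}] r5c6's peers cover all but 4, so r5c6=4.
Step 13. [r4c4∈{3}] only 3 remains possible at r4c4 ⇒ r4c4=3.
Step 14. [r3c6∈{2}] r3c6 has the single candidate 2. So r3c6=2.
Step 15. [r3c3∈{3}] r3c3 is down to just 3 ⇒ r3c3=3.
Step 16. [r2c2∈{4}] r2c2's peers cover all but 4, so r2c2=4.

Answer: 6 5 1 4 2 3 / 3 4 2 6 5 1 / 5 6 3 1 4 2 / 1 2 4 3 6 5 / 2 1 6 5 3 4 / 4 3 5 2 1 6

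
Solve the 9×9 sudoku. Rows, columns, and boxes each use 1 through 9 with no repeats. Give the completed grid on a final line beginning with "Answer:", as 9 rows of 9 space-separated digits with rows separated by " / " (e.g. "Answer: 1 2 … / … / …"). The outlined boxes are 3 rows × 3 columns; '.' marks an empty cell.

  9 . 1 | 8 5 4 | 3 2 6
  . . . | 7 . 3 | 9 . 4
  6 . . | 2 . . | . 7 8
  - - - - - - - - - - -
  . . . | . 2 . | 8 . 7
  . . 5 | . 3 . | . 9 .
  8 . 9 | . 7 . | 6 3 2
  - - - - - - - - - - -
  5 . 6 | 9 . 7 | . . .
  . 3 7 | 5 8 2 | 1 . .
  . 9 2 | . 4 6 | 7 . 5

Step 1. [r5c9∈{1}] nothing but 1 survives at r5c9. So r5c9=1.
Step 2. [r5c7∈{4}] r5c7 has the single candidate 4. So r5c7=4.
Step 3. [r7c2∈{1,4,8}] across box 7, 8 lands solely at r7c2. So r7c2=8.
Step 4. [r4c6∈{1,5,9}] in row 4, 9 fits only at r4c6, so r4c6=9.
Step 5. [r7c5∈{1}] nothing but 1 survives at r7c5 ⇒ r7c5=1.
Step 6. [r4c1∈{1,3,4}] across col 1, 3 lands solely at r4c1, so r4c1=3.
Step 7. [r4c3∈{4}] only 4 remains possible at r4c3. So r4c3=4.
Step 8. [r6c2∈{1}] r6c2's peers cover all but 1 ⇒ r6c2=1.
Step 9. [r5c1∈{2,7}] col 1 places 7 nowhere but r5c1 ⇒ r5c1=7.
Step 10. [r5c2∈{2,6}] 2 has one home in row 5: r5c2 ⇒ r5c2=2.
Step 11. [r2c2∈{5}] r2c2's peers cover all but 5, so r2c2=5.
Step 12. [r8c1∈{4}] r8c1 has the single candidate 4 ⇒ r8c1=4.
Step 13. [r4c4∈{1,6}] 1 has one home in row 4: r4c4. So r4c4=1.
Step 14. [r4c2∈{6}] only 6 remains possible at r4c2, so r4c2=6.
Step 15. [r3c2∈{4}] r3c2 has the single candidate 4. So r3c2=4.
Step 16. [r9c1∈{1}] nothing but 1 survives at r9c1. So r9c1=1.
Step 17. [r2c8∈{1}] r2c8's peers cover all but 1, so r2c8=1.
Step 18. [r7c9∈{3}] r7c9's peers cover all but 3, so r7c9=3.
Step 19. [r9c8∈{8}] nothing but 8 survives at r9c8 ⇒ r9c8=8.
Step 20. [r3c3∈{3}] only 3 remains possible at r3c3, so r3c3=3.
Step 21. [r7c7∈{2}] r7c7 has the single candidate 2 ⇒ r7c7=2.
Step 22. [r4c8∈{5}] r4c8's peers cover all but 5. So r4c8=5.
Step 23. [r6c4∈{4}] r6c4 has the single candidate 4, so r6c4=4.
Step 24. [r8c9∈{9}] nothing but 9 survives at r8c9. So r8c9=9.
Step 25. [r3c7∈{5}] r3c7 has the single candidate 5 ⇒ r3c7=5.
Step 26. [r6c6∈{5}] only 5 remains possible at r6c6 ⇒ r6c6=5.
Step 27. [r3c5∈{9}] only 9 remains possible at r3c5. So r3c5=9.
Step 28. [r5c4∈{6}] r5c4 is down to just 6, so r5c4=6.
Step 29. [r5c6∈{8}] only 8 remains possible at r5c6 ⇒ r5c6=8.
Step 30. [r3c6∈{1}] r3c6 has the single candidate 1, so r3c6=1.
Step 31. [r9c4∈{3}] only 3 remains possible at r9c4. So r9c4=3.
Step 32. [r2c1∈{2}] r2c1 has the single candidate 2 ⇒ r2c1=2.
Step 33. [r1c2∈{7}] only 7 remains possible at r1c2. So r1c2=7.
Step 34. [r8c8∈{6}] r8c8 has the single candidate 6, so r8c8=6.
Step 35. [r2c5∈{6}] only 6 remains possible at r2c5 ⇒ r2c5=6.
Step 36. [r2c3∈{8}] only 8 remains possible at r2c3 ⇒ r2c3=8.
Step 37. [r7c8∈{4}] r7c8 has the single candidate 4 ⇒ r7c8=4.

Answer: 9 7 1 8 5 4 3 2 6 / 2 5 8 7 6 3 9 1 4 / 6 4 3 2 9 1 5 7 8 / 3 6 4 1 2 9 8 5 7 / 7 2 5 6 3 8 4 9 1 / 8 1 9 4 7 5 6 3 2 / 5 8 6 9 1 7 2 4 3 / 4 3 7 5 8 2 1 6 9 / 1 9 2 3 4 6 7 8 5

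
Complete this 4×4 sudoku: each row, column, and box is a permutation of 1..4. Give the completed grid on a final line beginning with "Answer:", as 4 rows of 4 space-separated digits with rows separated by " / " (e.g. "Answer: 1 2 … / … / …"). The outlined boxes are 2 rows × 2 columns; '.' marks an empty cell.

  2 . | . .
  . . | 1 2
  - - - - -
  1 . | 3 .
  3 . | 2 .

Step 1. [r4c2∈{4}] nothing but 4 survives at r4c2 ⇒ r4c2=4.
Step 2. [r1c4∈{3,4}] in col 4, 3 fits only at r1c4. So r1c4=3.
Step 3. [r1c3∈{4}] r1c3's peers cover all but 4 ⇒ r1c3=4.
Step 4. [r2c1∈{4}] r2c1 is down to just 4 ⇒ r2c1=4.
Step 5. [r3c2∈{2}] nothing but 2 survives at r3c2, so r3c2=2.
Step 6. [r3c4∈{4}] r3c4 has the single candidate 4 ⇒ r3c4=4.
Step 7. [r4c4∈{1}] nothing but 1 survives at r4c4. So r4c4=1.
Step 8. [r1c2∈{1}] only 1 remains possible at r1c2. So r1c2=1.
Step 9. [r2c2∈{3}] r2c2 is down to just 3, so r2c2=3.

Answer: 2 1 4 3 / 4 3 1 2 / 1 2 3 4 / 3 4 2 1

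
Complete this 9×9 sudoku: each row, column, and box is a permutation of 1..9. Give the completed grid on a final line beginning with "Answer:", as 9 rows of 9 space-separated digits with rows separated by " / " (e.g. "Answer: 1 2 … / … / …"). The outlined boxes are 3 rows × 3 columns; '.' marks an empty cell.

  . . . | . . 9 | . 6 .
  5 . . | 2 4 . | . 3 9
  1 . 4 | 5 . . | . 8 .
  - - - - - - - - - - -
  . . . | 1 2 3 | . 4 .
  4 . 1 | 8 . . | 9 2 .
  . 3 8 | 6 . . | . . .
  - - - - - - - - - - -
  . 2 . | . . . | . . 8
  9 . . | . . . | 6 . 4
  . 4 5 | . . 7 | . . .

Step 1. [r1c4∈{3,7}] across col 4, 7 lands solely at r1c4 ⇒ r1c4=7.
Step 2. [r5c6∈{5}] r5c6 is down to just 5, so r5c6=5.
Step 3. [r8c4∈{3}] r8c4's peers cover all but 3 ⇒ r8c4=3.
Step 4. [r8c3∈{7}] only 7 remains possible at r8c3, so r8c3=7.
Step 5. [r4c2∈{5,6,7,9}] r4c2 is the only open cell in col 2 admitting 5. So r4c2=5.
Step 6. [r2c3∈{6}] r2c3's peers cover all but 6. So r2c3=6.
Step 7. [r8c2∈{1,8}] col 2 places 1 nowhere but r8c2 ⇒ r8c2=1.
Step 8. [r1c3∈{2,3}] r1c3 is the only open cell in col 3 admitting 2, so r1c3=2.
Step 9. [r1c1∈{3,8}] across box 1, 3 lands solely at r1c1, so r1c1=3.
Step 10. [r7c1∈{6}] nothing but 6 survives at r7c1, so r7c1=6.
Step 11. [r8c8∈{5}] nothing but 5 survives at r8c8. So r8c8=5.
Step 12. [r9c4∈{9}] only 9 remains possible at r9c4, so r9c4=9.
Step 13. [r9c8∈{1}] r9c8 has the single candidate 1 ⇒ r9c8=1.
Step 14. [r6c8∈{7}] r6c8 is down to just 7 ⇒ r6c8=7.
Step 15. [r3c9∈{2,7}] across col 9, 7 lands solely at r3c9 ⇒ r3c9=7.
Step 16. [r2c7∈{1}] r2c7 is down to just 1, so r2c7=1.
Step 17. [r8c5∈{8}] only 8 remains possible at r8c5, so r8c5=8.
Step 18. [r1c9∈{5}] r1c9's peers cover all but 5, so r1c9=5.
Step 19. [r5c2∈{6,7}] 6 has one home in col 2: r5c2. So r5c2=6.
Step 20. [r7c6∈{1,4}] in col 6, 1 fits only at r7c6 ⇒ r7c6=1.
Step 21. [r9c9∈{2,3}] across col 9, 2 lands solely at r9c9 ⇒ r9c9=2.
Step 22. [r9c7∈{3}] r9c7's peers cover all but 3 ⇒ r9c7=3.
Step 23. [r2c6∈{8}] r2c6 is down to just 8. So r2c6=8.
Step 24. [r3c6∈{6}] r3c6 is down to just 6 ⇒ r3c6=6.
Step 25. [r6c5∈{9}] nothing but 9 survives at r6c5. So r6c5=9.
Step 26. [r1c7∈{4}] r1c7's peers cover all but 4. So r1c7=4.
Step 27. [r4c9∈{6}] nothing but 6 survives at r4c9, so r4c9=6.
Step 28. [r3c5∈{3}] nothing but 3 survives at r3c5 ⇒ r3c5=3.
Step 29. [r6c9∈{1}] nothing but 1 survives at r6c9, so r6c9=1.
Step 30. [r6c7∈{5}] r6c7's peers cover all but 5 ⇒ r6c7=5.
Step 31. [r2c2∈{7}] nothing but 7 survives at r2c2, so r2c2=7.
Step 32. [r3c2∈{9}] r3c2 is down to just 9, so r3c2=9.
Step 33. [r9c1∈{8}] r9c1 has the single candidate 8, so r9c1=8.
Step 34. [r9c5∈{6}] nothing but 6 survives at r9c5. So r9c5=6.
Step 35. [r3c7∈{2}] r3c7 is down to just 2 ⇒ r3c7=2.
Step 36. [r1c5∈{1}] r1c5 has the single candidate 1, so r1c5=1.
Step 37. [r4c7∈{8}] nothing but 8 survives at r4c7, so r4c7=8.
Step 38. [r7c4∈{4}] r7c4 has the single candidate 4. So r7c4=4.
Step 39. [r7c7∈{7}] nothing but 7 survives at r7c7 ⇒ r7c7=7.
Step 40. [r1c2∈{8}] only 8 remains possible at r1c2 ⇒ r1c2=8.
Step 41. [r5c5∈{7}] nothing but 7 survives at r5c5, so r5c5=7.
Step 42. [r5c9∈{3}] only 3 remains possible at r5c9 ⇒ r5c9=3.
Step 43. [r7c8∈{9}] r7c8 is down to just 9. So r7c8=9.
Step 44. [r4c1∈{7}] only 7 remains possible at r4c1. So r4c1=7.
Step 45. [r7c3∈{3}] only 3 remains possible at r7c3, so r7c3=3.
Step 46. [r6c6∈{4}] only 4 remains possible at r6c6, so r6c6=4.
Step 47. [r7c5∈{5}] r7c5 is down to just 5 ⇒ r7c5=5.
Step 48. [r8c6∈{2}] only 2 remains possible at r8c6, so r8c6=2.
Step 49. [r4c3∈{9}] r4c3 has the single candidate 9. So r4c3=9.
Step 50. [r6c1∈{2}] r6c1's peers cover all but 2 ⇒ r6c1=2.

Answer: 3 8 2 7 1 9 4 6 5 / 5 7 6 2 4 8 1 3 9 / 1 9 4 5 3 6 2 8 7 / 7 5 9 1 2 3 8 4 6 / 4 6 1 8 7 5 9 2 3 / 2 3 8 6 9 4 5 7 1 / 6 2 3 4 5 1 7 9 8 / 9 1 7 3 8 2 6 5 4 / 8 4 5 9 6 7 3 1 2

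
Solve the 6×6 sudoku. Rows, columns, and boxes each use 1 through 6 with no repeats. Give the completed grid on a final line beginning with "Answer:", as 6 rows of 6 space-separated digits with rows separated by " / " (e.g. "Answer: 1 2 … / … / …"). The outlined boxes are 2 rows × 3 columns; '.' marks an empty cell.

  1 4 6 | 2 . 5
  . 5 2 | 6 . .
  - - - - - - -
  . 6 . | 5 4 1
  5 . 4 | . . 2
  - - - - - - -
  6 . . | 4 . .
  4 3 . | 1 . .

Step 1. [r1c5∈{3}] r1c5 is down to just 3. So r1c5=3.
Step 2. [r6c5∈{2,5,6}] in row 6, 2 fits only at r6c5 ⇒ r6c5=2.
Step 3. [r5c3∈{1,5}] across col 3, 1 lands solely at r5c3, so r5c3=1.
Step 4. [r3c3∈{3}] only 3 remains possible at r3c3 ⇒ r3c3=3.
Step 5. [r2c6∈{4}] only 4 remains possible at r2c6. So r2c6=4.
Step 6. [r6c3∈{5}] only 5 remains possible at r6c3, so r6c3=5.
Step 7. [r5c2∈{2}] r5c2's peers cover all but 2 ⇒ r5c2=2.
Step 8. [r5c5∈{5}] nothing but 5 survives at r5c5. So r5c5=5.
Step 9. [r3c1∈{2}] nothing but 2 survives at r3c1 ⇒ r3c1=2.
Step 10. [r2c1∈{3}] r2c1's peers cover all but 3, so r2c1=3.
Step 11. [r5c6∈{3}] r5c6 has the single candidate 3. So r5c6=3.
Step 12. [r4c5∈{6}] nothing but 6 survives at r4c5, so r4c5=6.
Step 13. [r4c2∈{1}] r4c2's peers cover all but 1. So r4c2=1.
Step 14. [r4c4∈{3}] nothing but 3 survives at r4c4 ⇒ r4c4=3.
Step 15. [r2c5∈{1}] r2c5 is down to just 1. So r2c5=1.
Step 16. [r6c6∈{6}] r6c6 has the single candidate 6 ⇒ r6c6=6.

Answer: 1 4 6 2 3 5 / 3 5 2 6 1 4 / 2 6 3 5 4 1 / 5 1 4 3 6 2 / 6 2 1 4 5 3 / 4 3 5 1 2 6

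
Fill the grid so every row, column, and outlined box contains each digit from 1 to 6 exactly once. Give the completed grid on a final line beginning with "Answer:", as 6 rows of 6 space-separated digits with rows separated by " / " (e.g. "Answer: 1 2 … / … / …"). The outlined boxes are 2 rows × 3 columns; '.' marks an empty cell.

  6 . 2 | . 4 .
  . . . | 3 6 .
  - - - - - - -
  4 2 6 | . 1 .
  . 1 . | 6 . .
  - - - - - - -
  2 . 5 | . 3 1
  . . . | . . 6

Step 1. [r3c4∈{5}] r3c4 has the single candidate 5. So r3c4=5.
Step 2. [r4c3∈{3}] r4c3's peers cover all but 3, so r4c3=3.
Step 3. [r6c4∈{2,4}] col 4 places 2 nowhere but r6c4 ⇒ r6c4=2.
Step 4. [r1c2∈{3,5}] row 1 places 3 nowhere but r1c2. So r1c2=3.
Step 5. [r6c2∈{4}] r6c2 is down to just 4 ⇒ r6c2=4.
Step 6. [r6c3∈{1}] r6c3's peers cover all but 1. So r6c3=1.
Step 7. [r2c6∈{2,5}] 2 has one home in row 2: r2c6. So r2c6=2.
Step 8. [r4c1∈{5}] only 5 remains possible at r4c1 ⇒ r4c1=5.
Step 9. [r2c3∈{4}] r2c3 is down to just 4 ⇒ r2c3=4.
Step 10. [r3c6∈{3}] only 3 remains possible at r3c6, so r3c6=3.
Step 11. [r4c6∈{4}] only 4 remains possible at r4c6 ⇒ r4c6=4.
Step 12. [r5c4∈{4}] r5c4's peers cover all but 4. So r5c4=4.
Step 13. [r4c5∈{2}] r4c5 has the single candidate 2. So r4c5=2.
Step 14. [r2c2∈{5}] nothing but 5 survives at r2c2. So r2c2=5.
Step 15. [r1c6∈{5}] r1c6 has the single candidate 5 ⇒ r1c6=5.
Step 16. [r6c5∈{5}] nothing but 5 survives at r6c5, so r6c5=5.
Step 17. [r6c1∈{3}] nothing but 3 survives at r6c1 ⇒ r6c1=3.
Step 18. [r1c4∈{1}] r1c4 has the single candidate 1, so r1c4=1.
Step 19. [r2c1∈{1}] nothing but 1 survives at r2c1. So r2c1=1.
Step 20. [r5c2∈{6}] r5c2's peers cover all but 6. So r5c2=6.

Answer: 6 3 2 1 4 5 / 1 5 4 3 6 2 / 4 2 6 5 1 3 / 5 1 3 6 2 4 / 2 6 5 4 3 1 / 3 4 1 2 5 6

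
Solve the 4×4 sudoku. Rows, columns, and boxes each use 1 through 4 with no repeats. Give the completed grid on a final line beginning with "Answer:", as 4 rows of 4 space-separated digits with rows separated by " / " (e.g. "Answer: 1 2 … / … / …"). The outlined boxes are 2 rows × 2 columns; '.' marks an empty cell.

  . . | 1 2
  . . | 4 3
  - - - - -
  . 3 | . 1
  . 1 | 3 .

Step 1. [r4c1∈{2,4}] r4c1 is the only open cell in row 4 admitting 2 ⇒ r4c1=2.
Step 2. [r1c1∈{3,4}] r1c1 is the only open cell in row 1 admitting 3, so r1c1=3.
Step 3. [r2c2∈{2}] r2c2's peers cover all but 2, so r2c2=2.
Step 4. [r3c1∈{4}] r3c1 is down to just 4 ⇒ r3c1=4.
Step 5. [r4c4∈{4}] only 4 remains possible at r4c4 ⇒ r4c4=4.
Step 6. [r1c2∈{4}] nothing but 4 survives at r1c2, so r1c2=4.
Step 7. [r3c3∈{2}] r3c3 has the single candidate 2 ⇒ r3c3=2.
Step 8. [r2c1∈{1}] r2c1 has the single candidate 1 ⇒ r2c1=1.

Answer: 3 4 1 2 / 1 2 4 3 / 4 3 2 1 / 2 1 3 4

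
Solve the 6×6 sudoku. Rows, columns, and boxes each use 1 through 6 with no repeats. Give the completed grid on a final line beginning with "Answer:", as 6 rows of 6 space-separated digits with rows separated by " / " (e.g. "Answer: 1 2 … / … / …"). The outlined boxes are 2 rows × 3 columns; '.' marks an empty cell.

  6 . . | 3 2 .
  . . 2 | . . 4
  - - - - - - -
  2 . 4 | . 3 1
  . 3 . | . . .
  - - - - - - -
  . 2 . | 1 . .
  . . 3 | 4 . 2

Step 1. [r1c6∈{5}] r1c6's peers cover all but 5, so r1c6=5.
Step 2. [r4c6∈{6}] r4c6's peers cover all but 6, so r4c6=6.
Step 3. [r1c3∈{1}] r1c3's peers cover all but 1, so r1c3=1.
Step 4. [r4c3∈{5}] r4c3's peers cover all but 5 ⇒ r4c3=5.
Step 5. [r6c2∈{1,5,6}] r6c2 is the only open cell in col 2 admitting 1 ⇒ r6c2=1.
Step 6. [r6c1∈{5}] only 5 remains possible at r6c1, so r6c1=5.
Step 7. [r6c5∈{6}] r6c5's peers cover all but 6, so r6c5=6.
Step 8. [r5c3∈{6}] r5c3 is down to just 6. So r5c3=6.
Step 9. [r1c2∈{4}] r1c2 is down to just 4, so r1c2=4.
Step 10. [r3c2∈{6}] r3c2 has the single candidate 6 ⇒ r3c2=6.
Step 11. [r2c4∈{6}] r2c4's peers cover all but 6 ⇒ r2c4=6.
Step 12. [r3c4∈{5}] r3c4 has the single candidate 5, so r3c4=5.
Step 13. [r4c4∈{2}] r4c4's peers cover all but 2 ⇒ r4c4=2.
Step 14. [r5c5∈{5}] r5c5 is down to just 5 ⇒ r5c5=5.
Step 15. [r4c5∈{4}] r4c5 has the single candidate 4 ⇒ r4c5=4.
Step 16. [r2c5∈{1}] r2c5 is down to just 1 ⇒ r2c5=1.
Step 17. [r5c6∈{3}] r5c6 has the single candidate 3 ⇒ r5c6=3.
Step 18. [r2c2∈{5}] nothing but 5 survives at r2c2 ⇒ r2c2=5.
Step 19. [r2c1∈{3}] nothing but 3 survives at r2c1 ⇒ r2c1=3.
Step 20. [r4c1∈{1}] r4c1 is down to just 1 ⇒ r4c1=1.
Step 21. [r5c1∈{4}] r5c1's peers cover all but 4 ⇒ r5c1=4.

Answer: 6 4 1 3 2 5 / 3 5 2 6 1 4 / 2 6 4 5 3 1 / 1 3 5 2 4 6 / 4 2 6 1 5 3 / 5 1 3 4 6 2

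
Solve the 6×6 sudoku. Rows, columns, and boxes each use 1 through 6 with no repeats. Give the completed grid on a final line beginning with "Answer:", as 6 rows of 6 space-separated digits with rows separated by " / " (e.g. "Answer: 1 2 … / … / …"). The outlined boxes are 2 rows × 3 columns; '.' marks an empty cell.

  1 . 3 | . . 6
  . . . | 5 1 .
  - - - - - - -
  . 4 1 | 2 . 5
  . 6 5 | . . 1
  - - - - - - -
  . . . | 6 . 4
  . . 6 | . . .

Step 1. [r2c2∈{2}] r2c2 is down to just 2 ⇒ r2c2=2.
Step 2. [r3c1∈{3}] nothing but 3 survives at r3c1, so r3c1=3.
Step 3. [r6c6∈{2,3}] r6c6 is the only open cell in col 6 admitting 2. So r6c6=2.
Step 4. [r5c2∈{1,3,5}] row 5 places 1 nowhere but r5c2, so r5c2=1.
Step 5. [r5c5∈{3,5}] across row 5, 3 lands solely at r5c5 ⇒ r5c5=3.
Step 6. [r5c1∈{2,5}] across row 5, 5 lands solely at r5c1 ⇒ r5c1=5.
Step 7. [r1c4∈{4}] r1c4 has the single candidate 4, so r1c4=4.
Step 8. [r2c1∈{4,6}] 6 has one home in row 2: r2c1, so r2c1=6.
Step 9. [r6c4∈{1}] r6c4 is down to just 1, so r6c4=1.
Step 10. [r1c5∈{2}] r1c5's peers cover all but 2. So r1c5=2.
Step 11. [r2c6∈{3}] nothing but 3 survives at r2c6 ⇒ r2c6=3.
Step 12. [r5c3∈{2}] r5c3 is down to just 2, so r5c3=2.
Step 13. [r2c3∈{4}] r2c3's peers cover all but 4 ⇒ r2c3=4.
Step 14. [r4c5∈{4}] r4c5 is down to just 4, so r4c5=4.
Step 15. [r4c4∈{3}] only 3 remains possible at r4c4 ⇒ r4c4=3.
Step 16. [r3c5∈{6}] r3c5 is down to just 6, so r3c5=6.
Step 17. [r1c2∈{5}] r1c2 is down to just 5, so r1c2=5.
Step 18. [r6c5∈{5}] nothing but 5 survives at r6c5, so r6c5=5.
Step 19. [r4c1∈{2}] r4c1's peers cover all but 2. So r4c1=2.
Step 20. [r6c1∈{4}] r6c1's peers cover all but 4. So r6c1=4.
Step 21. [r6c2∈{3}] r6c2's peers cover all but 3. So r6c2=3.

Answer: 1 5 3 4 2 6 / 6 2 4 5 1 3 / 3 4 1 2 6 5 / 2 6 5 3 4 1 / 5 1 2 6 3 4 / 4 3 6 1 5 2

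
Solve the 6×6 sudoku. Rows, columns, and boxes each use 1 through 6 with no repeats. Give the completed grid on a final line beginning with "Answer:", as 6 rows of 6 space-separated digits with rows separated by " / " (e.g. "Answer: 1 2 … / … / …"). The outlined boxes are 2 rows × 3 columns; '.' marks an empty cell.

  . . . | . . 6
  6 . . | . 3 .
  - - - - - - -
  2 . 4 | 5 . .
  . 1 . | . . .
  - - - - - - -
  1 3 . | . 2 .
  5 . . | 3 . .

Step 1. [r6c2∈{2,4,6}] r6c2 is the only open cell in box 5 admitting 4 ⇒ r6c2=4.
Step 2. [r1c5∈{1,4,5}] across col 5, 5 lands solely at r1c5, so r1c5=5.
Step 3. [r1c2∈{2}] r1c2's peers cover all but 2 ⇒ r1c2=2.
Step 4. [r5c3∈{6}] only 6 remains possible at r5c3 ⇒ r5c3=6.
Step 5. [r5c4∈{4}] r5c4's peers cover all but 4, so r5c4=4.
Step 6. [r1c4∈{1}] r1c4 is down to just 1, so r1c4=1.
Step 7. [r4c1∈{3}] r4c1 has the single candidate 3 ⇒ r4c1=3.
Step 8. [r4c4∈{2,6}] 6 has one home in col 4: r4c4, so r4c4=6.
Step 9. [r6c6∈{1}] nothing but 1 survives at r6c6. So r6c6=1.
Step 10. [r4c6∈{2,4}] row 4 places 2 nowhere but r4c6, so r4c6=2.
Step 11. [r4c3∈{5}] r4c3's peers cover all but 5, so r4c3=5.
Step 12. [r4c5∈{4}] r4c5 has the single candidate 4. So r4c5=4.
Step 13. [r1c3∈{3}] only 3 remains possible at r1c3, so r1c3=3.
Step 14. [r1c1∈{4}] nothing but 4 survives at r1c1, so r1c1=4.
Step 15. [r2c2∈{5}] nothing but 5 survives at r2c2, so r2c2=5.
Step 16. [r5c6∈{5}] only 5 remains possible at r5c6 ⇒ r5c6=5.
Step 17. [r2c3∈{1}] r2c3's peers cover all but 1, so r2c3=1.
Step 18. [r2c6∈{4}] r2c6's peers cover all but 4. So r2c6=4.
Step 19. [r3c6∈{3}] only 3 remains possible at r3c6, so r3c6=3.
Step 20. [r2c4∈{2}] only 2 remains possible at r2c4 ⇒ r2c4=2.
Step 21. [r3c2∈{6}] r3c2 has the single candidate 6. So r3c2=6.
Step 22. [r6c5∈{6}] only 6 remains possible at r6c5 ⇒ r6c5=6.
Step 23. [r3c5∈{1}] r3c5 is down to just 1. So r3c5=1.
Step 24. [r6c3∈{2}] r6c3 has the single candidate 2 ⇒ r6c3=2.

Answer: 4 2 3 1 5 6 / 6 5 1 2 3 4 / 2 6 4 5 1 3 / 3 1 5 6 4 2 / 1 3 6 4 2 5 / 5 4 2 3 6 1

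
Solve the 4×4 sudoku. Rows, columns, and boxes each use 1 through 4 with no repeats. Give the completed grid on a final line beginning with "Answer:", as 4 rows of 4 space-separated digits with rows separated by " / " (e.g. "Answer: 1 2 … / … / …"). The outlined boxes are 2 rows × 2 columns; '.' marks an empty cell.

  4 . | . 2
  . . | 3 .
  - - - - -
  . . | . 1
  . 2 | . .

Step 1. [r3c1∈{3}] nothing but 3 survives at r3c1 ⇒ r3c1=3.
Step 2. [r2c2∈{1}] r2c2's peers cover all but 1, so r2c2=1.
Step 3. [r4c3∈{4}] only 4 remains possible at r4c3. So r4c3=4.
Step 4. [r2c4∈{4}] r2c4 is down to just 4. So r2c4=4.
Step 5. [r3c3∈{2}] r3c3's peers cover all but 2 ⇒ r3c3=2.
Step 6. [r4c4∈{3}] r4c4's peers cover all but 3 ⇒ r4c4=3.
Step 7. [r1c2∈{3}] r1c2's peers cover all but 3 ⇒ r1c2=3.
Step 8. [r2c1∈{2}] only 2 remains possible at r2c1. So r2c1=2.
Step 9. [r3c2∈{4}] nothing but 4 survives at r3c2. So r3c2=4.
Step 10. [r1c3∈{1}] nothing but 1 survives at r1c3 ⇒ r1c3=1.
Step 11. [r4c1∈{1}] r4c1 is down to just 1, so r4c1=1.

Answer: 4 3 1 2 / 2 1 3 4 / 3 4 2 1 / 1 2 4 3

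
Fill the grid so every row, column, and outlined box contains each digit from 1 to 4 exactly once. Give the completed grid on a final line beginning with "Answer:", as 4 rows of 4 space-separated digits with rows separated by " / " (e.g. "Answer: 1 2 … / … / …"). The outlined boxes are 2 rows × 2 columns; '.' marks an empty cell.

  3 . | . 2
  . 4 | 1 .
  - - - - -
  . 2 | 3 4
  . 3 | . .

Step 1. [r3c1∈{1}] r3c1's peers cover all but 1 ⇒ r3c1=1.
Step 2. [r2c4∈{3}] r2c4 has the single candidate 3. So r2c4=3.
Step 3. [r1c2∈{1}] r1c2 is down to just 1 ⇒ r1c2=1.
Step 4. [r2c1∈{2}] nothing but 2 survives at r2c1, so r2c1=2.
Step 5. [r1c3∈{4}] r1c3's peers cover all but 4. So r1c3=4.
Step 6. [r4c1∈{4}] r4c1 has the single candidate 4. So r4c1=4.
Step 7. [r4c3∈{2}] r4c3 has the single candidate 2. So r4c3=2.
Step 8. [r4c4∈{1}] nothing but 1 survives at r4c4, so r4c4=1.

Answer: 3 1 4 2 / 2 4 1 3 / 1 2 3 4 / 4 3 2 1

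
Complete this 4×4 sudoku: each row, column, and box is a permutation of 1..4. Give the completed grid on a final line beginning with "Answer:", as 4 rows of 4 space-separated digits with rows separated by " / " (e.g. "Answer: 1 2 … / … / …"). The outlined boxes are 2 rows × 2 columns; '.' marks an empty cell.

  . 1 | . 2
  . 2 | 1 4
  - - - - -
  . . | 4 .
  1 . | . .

Step 1. [r4c4∈{3}] nothing but 3 survives at r4c4 ⇒ r4c4=3.
Step 2. [r2c1∈{3}] nothing but 3 survives at r2c1. So r2c1=3.
Step 3. [r4c3∈{2}] r4c3 has the single candidate 2. So r4c3=2.
Step 4. [r1c3∈{3}] nothing but 3 survives at r1c3, so r1c3=3.
Step 5. [r1c1∈{4}] r1c1 is down to just 4. So r1c1=4.
Step 6. [r3c1∈{2}] r3c1 is down to just 2 ⇒ r3c1=2.
Step 7. [r3c4∈{1}] r3c4 is down to just 1. So r3c4=1.
Step 8. [r3c2∈{3}] nothing but 3 survives at r3c2. So r3c2=3.
Step 9. [r4c2∈{4}] only 4 remains possible at r4c2 ⇒ r4c2=4.

Answer: 4 1 3 2 / 3 2 1 4 / 2 3 4 1 / 1 4 2 3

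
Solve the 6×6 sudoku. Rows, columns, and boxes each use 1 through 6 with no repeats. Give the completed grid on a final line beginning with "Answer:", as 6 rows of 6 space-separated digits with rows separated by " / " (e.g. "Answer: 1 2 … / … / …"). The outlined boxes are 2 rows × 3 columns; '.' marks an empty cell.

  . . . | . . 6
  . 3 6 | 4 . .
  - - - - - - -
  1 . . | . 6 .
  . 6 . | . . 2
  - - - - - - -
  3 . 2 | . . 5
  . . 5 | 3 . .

Step 1. [r1c4∈{1,2,5}] in col 4, 2 fits only at r1c4 ⇒ r1c4=2.
Step 2. [r2c6∈{1}] r2c6's peers cover all but 1. So r2c6=1.
Step 3. [r6c6∈{4}] r6c6 has the single candidate 4. So r6c6=4.
Step 4. [r4c5∈{1,3,4,5}] 4 has one home in col 5: r4c5. So r4c5=4.
Step 5. [r4c1∈{5}] r4c1 is down to just 5, so r4c1=5.
Step 6. [r5c5∈{1}] r5c5 has the single candidate 1 ⇒ r5c5=1.
Step 7. [r1c2∈{1,4,5}] r1c2 is the only open cell in col 2 admitting 5. So r1c2=5.
Step 8. [r5c2∈{4}] nothing but 4 survives at r5c2. So r5c2=4.
Step 9. [r3c3∈{3,4}] in row 3, 4 fits only at r3c3. So r3c3=4.
Step 10. [r4c3∈{3}] r4c3's peers cover all but 3. So r4c3=3.
Step 11. [r3c6∈{3}] r3c6's peers cover all but 3 ⇒ r3c6=3.
Step 12. [r2c5∈{5}] r2c5 has the single candidate 5, so r2c5=5.
Step 13. [r1c5∈{3}] only 3 remains possible at r1c5 ⇒ r1c5=3.
Step 14. [r1c3∈{1}] nothing but 1 survives at r1c3. So r1c3=1.
Step 15. [r3c4∈{5}] r3c4 has the single candidate 5 ⇒ r3c4=5.
Step 16. [r2c1∈{2}] r2c1's peers cover all but 2, so r2c1=2.
Step 17. [r4c4∈{1}] r4c4's peers cover all but 1 ⇒ r4c4=1.
Step 18. [r6c1∈{6}] r6c1 has the single candidate 6, so r6c1=6.
Step 19. [r6c5∈{2}] r6c5's peers cover all but 2 ⇒ r6c5=2.
Step 20. [r3c2∈{2}] nothing but 2 survives at r3c2, so r3c2=2.
Step 21. [r1c1∈{4}] r1c1's peers cover all but 4, so r1c1=4.
Step 22. [r5c4∈{6}] r5c4 has the single candidate 6, so r5c4=6.
Step 23. [r6c2∈{1}] r6c2's peers cover all but 1. So r6c2=1.

Answer: 4 5 1 2 3 6 / 2 3 6 4 5 1 / 1 2 4 5 6 3 / 5 6 3 1 4 2 / 3 4 2 6 1 5 / 6 1 5 3 2 4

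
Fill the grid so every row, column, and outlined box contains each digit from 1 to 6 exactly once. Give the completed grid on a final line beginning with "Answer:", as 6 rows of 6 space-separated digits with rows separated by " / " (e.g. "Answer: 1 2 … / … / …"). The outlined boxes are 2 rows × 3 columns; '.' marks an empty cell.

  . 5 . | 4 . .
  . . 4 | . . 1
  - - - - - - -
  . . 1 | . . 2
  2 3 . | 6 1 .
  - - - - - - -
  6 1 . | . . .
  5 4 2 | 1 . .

Step 1. [r1c5∈{2,3,6}] across row 1, 2 lands solely at r1c5, so r1c5=2.
Step 2. [r5c3∈{3}] r5c3's peers cover all but 3, so r5c3=3.
Step 3. [r4c6∈{4,5}] in row 4, 4 fits only at r4c6. So r4c6=4.
Step 4. [r2c1∈{3}] r2c1's peers cover all but 3. So r2c1=3.
Step 5. [r2c4∈{5}] only 5 remains possible at r2c4, so r2c4=5.
Step 6. [r2c5∈{6}] r2c5 has the single candidate 6. So r2c5=6.
Step 7. [r6c5∈{3}] only 3 remains possible at r6c5, so r6c5=3.
Step 8. [r5c6∈{5}] nothing but 5 survives at r5c6. So r5c6=5.
Step 9. [r1c6∈{3}] only 3 remains possible at r1c6 ⇒ r1c6=3.
Step 10. [r2c2∈{2}] only 2 remains possible at r2c2. So r2c2=2.
Step 11. [r1c3∈{6}] r1c3's peers cover all but 6, so r1c3=6.
Step 12. [r1c1∈{1}] r1c1 has the single candidate 1. So r1c1=1.
Step 13. [r4c3∈{5}] nothing but 5 survives at r4c3, so r4c3=5.
Step 14. [r6c6∈{6}] nothing but 6 survives at r6c6. So r6c6=6.
Step 15. [r3c1∈{4}] r3c1's peers cover all but 4 ⇒ r3c1=4.
Step 16. [r3c2∈{6}] r3c2 has the single candidate 6. So r3c2=6.
Step 17. [r3c4∈{3}] r3c4's peers cover all but 3 ⇒ r3c4=3.
Step 18. [r3c5∈{5}] only 5 remains possible at r3c5 ⇒ r3c5=5.
Step 19. [r5c5∈{4}] r5c5 is down to just 4 ⇒ r5c5=4.
Step 20. [r5c4∈{2}] r5c4 has the single candidate 2. So r5c4=2.

Answer: 1 5 6 4 2 3 / 3 2 4 5 6 1 / 4 6 1 3 5 2 / 2 3 5 6 1 4 / 6 1 3 2 4 5 / 5 4 2 1 3 6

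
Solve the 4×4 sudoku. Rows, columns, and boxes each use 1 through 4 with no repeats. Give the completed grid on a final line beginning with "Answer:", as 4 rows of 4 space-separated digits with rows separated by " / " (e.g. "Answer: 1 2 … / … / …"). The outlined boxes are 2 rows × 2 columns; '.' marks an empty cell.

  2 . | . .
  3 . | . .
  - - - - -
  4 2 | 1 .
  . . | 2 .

Step 1. [r2c3∈{4}] nothing but 4 survives at r2c3, so r2c3=4.
Step 2. [r2c2∈{1}] nothing but 1 survives at r2c2. So r2c2=1.
Step 3. [r3c4∈{3}] nothing but 3 survives at r3c4, so r3c4=3.
Step 4. [r4c1∈{1}] r4c1 is down to just 1, so r4c1=1.
Step 5. [r1c3∈{3}] r1c3 is down to just 3 ⇒ r1c3=3.
Step 6. [r4c4∈{4}] nothing but 4 survives at r4c4, so r4c4=4.
Step 7. [r1c4∈{1}] only 1 remains possible at r1c4. So r1c4=1.
Step 8. [r2c4∈{2}] r2c4 has the single candidate 2. So r2c4=2.
Step 9. [r4c2∈{3}] r4c2 is down to just 3. So r4c2=3.
Step 10. [r1c2∈{4}] nothing but 4 survives at r1c2 ⇒ r1c2=4.

Answer: 2 4 3 1 / 3 1 4 2 / 4 2 1 3 / 1 3 2 4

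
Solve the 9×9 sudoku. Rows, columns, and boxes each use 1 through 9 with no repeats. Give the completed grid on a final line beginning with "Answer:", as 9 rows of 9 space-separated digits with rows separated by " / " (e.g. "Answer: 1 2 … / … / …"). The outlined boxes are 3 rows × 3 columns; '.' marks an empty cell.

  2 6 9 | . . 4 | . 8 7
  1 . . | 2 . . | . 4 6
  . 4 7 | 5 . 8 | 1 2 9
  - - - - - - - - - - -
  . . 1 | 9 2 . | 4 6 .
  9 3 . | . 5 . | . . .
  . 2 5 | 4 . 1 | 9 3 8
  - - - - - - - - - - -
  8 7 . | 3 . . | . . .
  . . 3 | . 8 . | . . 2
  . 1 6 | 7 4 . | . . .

Step 1. [r9c1∈{5}] r9c1's peers cover all but 5 ⇒ r9c1=5.
Step 2. [r1c7∈{3,5}] across row 1, 5 lands solely at r1c7 ⇒ r1c7=5.
Step 3. [r1c5∈{1,3}] across row 1, 3 lands solely at r1c5. So r1c5=3.
Step 4. [r7c5∈{1,6,9}] in col 5, 1 fits only at r7c5 ⇒ r7c5=1.
Step 5. [r8c8∈{1,5,7,9}] 1 has one home in row 8: r8c8. So r8c8=1.
Step 6. [r8c4∈{6}] r8c4 is down to just 6, so r8c4=6.
Step 7. [r7c8∈{5,9}] across col 8, 5 lands solely at r7c8 ⇒ r7c8=5.
Step 8. [r7c6∈{2,9}] 9 has one home in row 7: r7c6, so r7c6=9.
Step 9. [r2c6∈{7}] r2c6's peers cover all but 7 ⇒ r2c6=7.
Step 10. [r2c3∈{8}] r2c3 is down to just 8. So r2c3=8.
Step 11. [r6c1∈{6,7}] in col 1, 6 fits only at r6c1. So r6c1=6.
Step 12. [r5c3∈{4}] nothing but 4 survives at r5c3. So r5c3=4.
Step 13. [r8c7∈{7}] only 7 remains possible at r8c7, so r8c7=7.
Step 14. [r9c7∈{3,8}] 8 has one home in row 9: r9c7, so r9c7=8.
Step 15. [r6c5∈{7}] nothing but 7 survives at r6c5. So r6c5=7.
Step 16. [r1c4∈{1}] only 1 remains possible at r1c4. So r1c4=1.
Step 17. [r9c9∈{3}] only 3 remains possible at r9c9, so r9c9=3.
Step 18. [r3c1∈{3}] r3c1 is down to just 3, so r3c1=3.
Step 19. [r8c6∈{5}] r8c6 is down to just 5 ⇒ r8c6=5.
Step 20. [r4c9∈{5}] nothing but 5 survives at r4c9, so r4c9=5.
Step 21. [r7c9∈{4}] r7c9's peers cover all but 4, so r7c9=4.
Step 22. [r5c7∈{2}] only 2 remains possible at r5c7 ⇒ r5c7=2.
Step 23. [r5c9∈{1}] nothing but 1 survives at r5c9 ⇒ r5c9=1.
Step 24. [r4c6∈{3}] only 3 remains possible at r4c6 ⇒ r4c6=3.
Step 25. [r2c2∈{5}] only 5 remains possible at r2c2. So r2c2=5.
Step 26. [r3c5∈{6}] only 6 remains possible at r3c5. So r3c5=6.
Step 27. [r8c1∈{4}] r8c1 is down to just 4 ⇒ r8c1=4.
Step 28. [r5c8∈{7}] only 7 remains possible at r5c8 ⇒ r5c8=7.
Step 29. [r9c8∈{9}] only 9 remains possible at r9c8, so r9c8=9.
Step 30. [r5c6∈{6}] r5c6 is down to just 6. So r5c6=6.
Step 31. [r4c1∈{7}] r4c1 has the single candidate 7 ⇒ r4c1=7.
Step 32. [r5c4∈{8}] nothing but 8 survives at r5c4. So r5c4=8.
Step 33. [r8c2∈{9}] only 9 remains possible at r8c2 ⇒ r8c2=9.
Step 34. [r9c6∈{2}] nothing but 2 survives at r9c6, so r9c6=2.
Step 35. [r7c3∈{2}] r7c3's peers cover all but 2 ⇒ r7c3=2.
Step 36. [r4c2∈{8}] nothing but 8 survives at r4c2. So r4c2=8.
Step 37. [r2c7∈{3}] nothing but 3 survives at r2c7, so r2c7=3.
Step 38. [r2c5∈{9}] only 9 remains possible at r2c5 ⇒ r2c5=9.
Step 39. [r7c7∈{6}] only 6 remains possible at r7c7. So r7c7=6.

Answer: 2 6 9 1 3 4 5 8 7 / 1 5 8 2 9 7 3 4 6 / 3 4 7 5 6 8 1 2 9 / 7 8 1 9 2 3 4 6 5 / 9 3 4 8 5 6 2 7 1 / 6 2 5 4 7 1 9 3 8 / 8 7 2 3 1 9 6 5 4 / 4 9 3 6 8 5 7 1 2 / 5 1 6 7 4 2 8 9 3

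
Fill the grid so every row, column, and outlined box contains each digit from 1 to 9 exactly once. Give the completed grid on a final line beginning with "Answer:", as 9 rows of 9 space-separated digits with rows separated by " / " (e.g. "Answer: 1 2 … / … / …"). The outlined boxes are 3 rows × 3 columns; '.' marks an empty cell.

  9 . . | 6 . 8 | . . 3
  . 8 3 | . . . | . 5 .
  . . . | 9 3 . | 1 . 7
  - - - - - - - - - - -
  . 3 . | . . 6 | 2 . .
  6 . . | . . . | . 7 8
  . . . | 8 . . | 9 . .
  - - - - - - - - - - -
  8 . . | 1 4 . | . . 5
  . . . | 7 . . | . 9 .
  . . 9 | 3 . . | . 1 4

Step 1. [r4c8∈{4}] r4c8 is down to just 4. So r4c8=4.
Step 2. [r4c4∈{5}] r4c4 has the single candidate 5. So r4c4=5.
Step 3. [r5c2∈{1,2,4,5,9}] in col 2, 9 fits only at r5c2, so r5c2=9.
Step 4. [r1c8∈{2}] nothing but 2 survives at r1c8. So r1c8=2.
Step 5. [r8c9∈{2,6}] r8c9 is the only open cell in col 9 admitting 2. So r8c9=2.
Step 6. [r8c6∈{5}] only 5 remains possible at r8c6, so r8c6=5.
Step 7. [r9c6∈{2}] r9c6's peers cover all but 2 ⇒ r9c6=2.
Step 8. [r3c6∈{4}] r3c6 is down to just 4. So r3c6=4.
Step 9. [r1c5∈{1,5,7}] 5 has one home in col 5: r1c5 ⇒ r1c5=5.
Step 10. [r4c9∈{1}] r4c9 has the single candidate 1, so r4c9=1.
Step 11. [r4c1∈{7}] r4c1 is down to just 7, so r4c1=7.
Step 12. [r8c1∈{1,3,4}] in col 1, 3 fits only at r8c1, so r8c1=3.
Step 13. [r9c1∈{5}] nothing but 5 survives at r9c1. So r9c1=5.
Step 14. [r3c1∈{2}] r3c1's peers cover all but 2. So r3c1=2.
Step 15. [r1c7∈{4}] r1c7 has the single candidate 4 ⇒ r1c7=4.
Step 16. [r2c7∈{6}] r2c7 is down to just 6. So r2c7=6.
Step 17. [r7c8∈{3,6}] r7c8 is the only open cell in box 9 admitting 6, so r7c8=6.
Step 18. [r8c7∈{8}] r8c7 is down to just 8, so r8c7=8.
Step 19. [r8c5∈{6}] r8c5's peers cover all but 6 ⇒ r8c5=6.
Step 20. [r9c7∈{7}] r9c7 has the single candidate 7, so r9c7=7.
Step 21. [r5c4∈{2,4}] across col 4, 4 lands solely at r5c4 ⇒ r5c4=4.
Step 22. [r3c3∈{5,6}] across col 3, 6 lands solely at r3c3 ⇒ r3c3=6.
Step 23. [r6c8∈{3}] nothing but 3 survives at r6c8, so r6c8=3.
Step 24. [r2c1∈{1,4}] r2c1 is the only open cell in row 2 admitting 4. So r2c1=4.
Step 25. [r6c1∈{1}] nothing but 1 survives at r6c1. So r6c1=1.
Step 26. [r6c6∈{7}] r6c6 has the single candidate 7, so r6c6=7.
Step 27. [r6c5∈{2}] r6c5's peers cover all but 2, so r6c5=2.
Step 28. [r5c3∈{2,5}] across row 5, 2 lands solely at r5c3, so r5c3=2.
Step 29. [r6c3∈{4,5}] across col 3, 5 lands solely at r6c3. So r6c3=5.
Step 30. [r5c5∈{1}] only 1 remains possible at r5c5. So r5c5=1.
Step 31. [r7c3∈{7}] r7c3 is down to just 7 ⇒ r7c3=7.
Step 32. [r8c3∈{1,4}] col 3 places 4 nowhere but r8c3 ⇒ r8c3=4.
Step 33. [r8c2∈{1}] r8c2 has the single candidate 1 ⇒ r8c2=1.
Step 34. [r4c5∈{9}] only 9 remains possible at r4c5 ⇒ r4c5=9.
Step 35. [r2c4∈{2}] r2c4 has the single candidate 2, so r2c4=2.
Step 36. [r9c2∈{6}] nothing but 6 survives at r9c2. So r9c2=6.
Step 37. [r2c5∈{7}] only 7 remains possible at r2c5. So r2c5=7.
Step 38. [r1c3∈{1}] r1c3 is down to just 1, so r1c3=1.
Step 39. [r4c3∈{8}] r4c3 has the single candidate 8 ⇒ r4c3=8.
Step 40. [r2c6∈{1}] r2c6 has the single candidate 1. So r2c6=1.
Step 41. [r7c6∈{9}] r7c6's peers cover all but 9. So r7c6=9.
Step 42. [r2c9∈{9}] r2c9 is down to just 9, so r2c9=9.
Step 43. [r5c7∈{5}] r5c7 is down to just 5, so r5c7=5.
Step 44. [r6c2∈{4}] r6c2 has the single candidate 4, so r6c2=4.
Step 45. [r3c2∈{5}] r3c2's peers cover all but 5, so r3c2=5.
Step 46. [r7c7∈{3}] nothing but 3 survives at r7c7 ⇒ r7c7=3.
Step 47. [r5c6∈{3}] only 3 remains possible at r5c6, so r5c6=3.
Step 48. [r6c9∈{6}] only 6 remains possible at r6c9, so r6c9=6.
Step 49. [r3c8∈{8}] r3c8 has the single candidate 8. So r3c8=8.
Step 50. [r1c2∈{7}] r1c2 is down to just 7, so r1c2=7.
Step 51. [r7c2∈{2}] nothing but 2 survives at r7c2. So r7c2=2.
Step 52. [r9c5∈{8}] only 8 remains possible at r9c5 ⇒ r9c5=8.

Answer: 9 7 1 6 5 8 4 2 3 / 4 8 3 2 7 1 6 5 9 / 2 5 6 9 3 4 1 8 7 / 7 3 8 5 9 6 2 4 1 / 6 9 2 4 1 3 5 7 8 / 1 4 5 8 2 7 9 3 6 / 8 2 7 1 4 9 3 6 5 / 3 1 4 7 6 5 8 9 2 / 5 6 9 3 8 2 7 1 4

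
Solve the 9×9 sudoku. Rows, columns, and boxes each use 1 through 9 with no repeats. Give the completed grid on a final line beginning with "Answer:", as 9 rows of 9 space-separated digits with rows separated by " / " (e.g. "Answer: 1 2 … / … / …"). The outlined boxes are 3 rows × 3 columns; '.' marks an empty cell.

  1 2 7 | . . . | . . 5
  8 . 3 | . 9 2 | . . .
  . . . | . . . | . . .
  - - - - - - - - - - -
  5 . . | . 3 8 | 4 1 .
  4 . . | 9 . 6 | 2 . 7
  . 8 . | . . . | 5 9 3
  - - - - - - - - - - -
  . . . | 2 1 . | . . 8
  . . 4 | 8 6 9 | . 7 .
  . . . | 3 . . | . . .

Step 1. [r8c2∈{1,3,5}] r8c2 is the only open cell in row 8 admitting 5, so r8c2=5.
Step 2. [r2c4∈{1,4,5,6,7}] r2c4 is the only open cell in row 2 admitting 5. So r2c4=5.
Step 3. [r1c7∈{3,6,8,9}] across row 1, 9 lands solely at r1c7. So r1c7=9.
Step 4. [r3c7∈{1,3,6,7,8}] across col 7, 8 lands solely at r3c7 ⇒ r3c7=8.
Step 5. [r9c9∈{1,2,4,6,9}] r9c9 is the only open cell in col 9 admitting 9, so r9c9=9.
Step 6. [r4c4∈{7}] only 7 remains possible at r4c4 ⇒ r4c4=7.
Step 7. [r4c3∈{2,6,9}] r4c3 is the only open cell in row 4 admitting 2 ⇒ r4c3=2.
Step 8. [r4c9∈{6}] nothing but 6 survives at r4c9, so r4c9=6.
Step 9. [r5c3∈{1}] only 1 remains possible at r5c3. So r5c3=1.
Step 10. [r6c3∈{6}] only 6 remains possible at r6c3 ⇒ r6c3=6.
Step 11. [r9c2∈{1,6,7}] in col 2, 1 fits only at r9c2 ⇒ r9c2=1.
Step 12. [r7c2∈{3,6,7,9}] r7c2 is the only open cell in col 2 admitting 7. So r7c2=7.
Step 13. [r9c7∈{6}] only 6 remains possible at r9c7 ⇒ r9c7=6.
Step 14. [r7c1∈{3,6,9}] r7c1 is the only open cell in row 7 admitting 6, so r7c1=6.
Step 15. [r9c1∈{2}] nothing but 2 survives at r9c1 ⇒ r9c1=2.
Step 16. [r3c8∈{2,3,4,6}] col 8 places 2 nowhere but r3c8. So r3c8=2.
Step 17. [r3c6∈{1,3,4,7}] in row 3, 3 fits only at r3c6. So r3c6=3.
Step 18. [r1c6∈{4}] only 4 remains possible at r1c6 ⇒ r1c6=4.
Step 19. [r9c5∈{4,5,7}] r9c5 is the only open cell in box 8 admitting 4, so r9c5=4.
Step 20. [r3c4∈{1,6}] box 2 places 1 nowhere but r3c4. So r3c4=1.
Step 21. [r3c2∈{4,6,9}] row 3 places 6 nowhere but r3c2 ⇒ r3c2=6.
Step 22. [r7c8∈{3,4,5}] r7c8 is the only open cell in row 7 admitting 4 ⇒ r7c8=4.
Step 23. [r3c3∈{5,9}] r3c3 is the only open cell in row 3 admitting 5, so r3c3=5.
Step 24. [r2c2∈{4}] r2c2 has the single candidate 4, so r2c2=4.
Step 25. [r2c9∈{1}] r2c9 has the single candidate 1, so r2c9=1.
Step 26. [r7c6∈{5}] r7c6 is down to just 5, so r7c6=5.
Step 27. [r1c8∈{3,6}] across row 1, 3 lands solely at r1c8 ⇒ r1c8=3.
Step 28. [r8c7∈{1,3}] across row 8, 1 lands solely at r8c7. So r8c7=1.
Step 29. [r5c2∈{3}] r5c2's peers cover all but 3, so r5c2=3.
Step 30. [r9c6∈{7}] r9c6 is down to just 7, so r9c6=7.
Step 31. [r6c6∈{1}] nothing but 1 survives at r6c6, so r6c6=1.
Step 32. [r5c8∈{8}] nothing but 8 survives at r5c8 ⇒ r5c8=8.
Step 33. [r8c9∈{2}] r8c9's peers cover all but 2 ⇒ r8c9=2.
Step 34. [r5c5∈{5}] only 5 remains possible at r5c5. So r5c5=5.
Step 35. [r3c1∈{9}] only 9 remains possible at r3c1. So r3c1=9.
Step 36. [r3c9∈{4}] r3c9's peers cover all but 4 ⇒ r3c9=4.
Step 37. [r2c7∈{7}] r2c7's peers cover all but 7, so r2c7=7.
Step 38. [r9c3∈{8}] r9c3 has the single candidate 8. So r9c3=8.
Step 39. [r6c4∈{4}] r6c4 has the single candidate 4, so r6c4=4.
Step 40. [r6c5∈{2}] r6c5 has the single candidate 2. So r6c5=2.
Step 41. [r7c3∈{9}] r7c3's peers cover all but 9. So r7c3=9.
Step 42. [r8c1∈{3}] r8c1's peers cover all but 3 ⇒ r8c1=3.
Step 43. [r9c8∈{5}] nothing but 5 survives at r9c8, so r9c8=5.
Step 44. [r1c4∈{6}] r1c4's peers cover all but 6, so r1c4=6.
Step 45. [r6c1∈{7}] r6c1 has the single candidate 7 ⇒ r6c1=7.
Step 46. [r2c8∈{6}] r2c8 is down to just 6, so r2c8=6.
Step 47. [r4c2∈{9}] nothing but 9 survives at r4c2. So r4c2=9.
Step 48. [r7c7∈{3}] r7c7 is down to just 3. So r7c7=3.
Step 49. [r1c5∈{8}] nothing but 8 survives at r1c5. So r1c5=8.
Step 50. [r3c5∈{7}] nothing but 7 survives at r3c5, so r3c5=7.

Answer: 1 2 7 6 8 4 9 3 5 / 8 4 3 5 9 2 7 6 1 / 9 6 5 1 7 3 8 2 4 / 5 9 2 7 3 8 4 1 6 / 4 3 1 9 5 6 2 8 7 / 7 8 6 4 2 1 5 9 3 / 6 7 9 2 1 5 3 4 8 / 3 5 4 8 6 9 1 7 2 / 2 1 8 3 4 7 6 5 9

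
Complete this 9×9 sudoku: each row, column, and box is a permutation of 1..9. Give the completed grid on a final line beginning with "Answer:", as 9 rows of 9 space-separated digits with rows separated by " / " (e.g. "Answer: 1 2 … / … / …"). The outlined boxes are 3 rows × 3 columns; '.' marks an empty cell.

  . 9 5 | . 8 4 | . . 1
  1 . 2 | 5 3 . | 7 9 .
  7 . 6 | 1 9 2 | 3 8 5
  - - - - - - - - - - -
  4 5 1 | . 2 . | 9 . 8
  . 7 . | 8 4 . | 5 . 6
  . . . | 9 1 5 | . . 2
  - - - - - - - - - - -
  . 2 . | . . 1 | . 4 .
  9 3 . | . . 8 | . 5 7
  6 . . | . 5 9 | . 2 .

Step 1. [r5c6∈{3}] only 3 remains possible at r5c6 ⇒ r5c6=3.
Step 2. [r8c5∈{6}] r8c5's peers cover all but 6 ⇒ r8c5=6.
Step 3. [r1c4∈{6,7}] row 1 places 7 nowhere but r1c4 ⇒ r1c4=7.
Step 4. [r2c2∈{4,8}] 8 has one home in row 2: r2c2 ⇒ r2c2=8.
Step 5. [r6c3∈{3,8}] across col 3, 3 lands solely at r6c3, so r6c3=3.
Step 6. [r8c3∈{4}] r8c3's peers cover all but 4 ⇒ r8c3=4.
Step 7. [r7c4∈{3}] r7c4's peers cover all but 3 ⇒ r7c4=3.
Step 8. [r7c7∈{6,8}] in row 7, 6 fits only at r7c7. So r7c7=6.
Step 9. [r9c3∈{7,8}] row 9 places 7 nowhere but r9c3, so r9c3=7.
Step 10. [r4c6∈{6,7}] col 6 places 7 nowhere but r4c6. So r4c6=7.
Step 11. [r6c1∈{8}] only 8 remains possible at r6c1. So r6c1=8.
Step 12. [r9c2∈{1}] r9c2 has the single candidate 1 ⇒ r9c2=1.
Step 13. [r7c5∈{7}] only 7 remains possible at r7c5. So r7c5=7.
Step 14. [r8c7∈{1}] r8c7 is down to just 1 ⇒ r8c7=1.
Step 15. [r9c4∈{4}] r9c4 is down to just 4, so r9c4=4.
Step 16. [r6c7∈{4}] nothing but 4 survives at r6c7 ⇒ r6c7=4.
Step 17. [r6c2∈{6}] r6c2's peers cover all but 6. So r6c2=6.
Step 18. [r9c7∈{8}] r9c7 is down to just 8. So r9c7=8.
Step 19. [r8c4∈{2}] r8c4 has the single candidate 2. So r8c4=2.
Step 20. [r2c9∈{4}] r2c9's peers cover all but 4. So r2c9=4.
Step 21. [r7c3∈{8}] nothing but 8 survives at r7c3 ⇒ r7c3=8.
Step 22. [r4c4∈{6}] r4c4 has the single candidate 6 ⇒ r4c4=6.
Step 23. [r7c1∈{5}] r7c1 has the single candidate 5. So r7c1=5.
Step 24. [r4c8∈{3}] r4c8 is down to just 3 ⇒ r4c8=3.
Step 25. [r5c3∈{9}] r5c3's peers cover all but 9 ⇒ r5c3=9.
Step 26. [r6c8∈{7}] r6c8's peers cover all but 7, so r6c8=7.
Step 27. [r2c6∈{6}] r2c6 has the single candidate 6, so r2c6=6.
Step 28. [r7c9∈{9}] r7c9 has the single candidate 9 ⇒ r7c9=9.
Step 29. [r3c2∈{4}] r3c2 is down to just 4, so r3c2=4.
Step 30. [r1c7∈{2}] r1c7 is down to just 2 ⇒ r1c7=2.
Step 31. [r5c1∈{2}] nothing but 2 survives at r5c1, so r5c1=2.
Step 32. [r5c8∈{1}] r5c8's peers cover all but 1 ⇒ r5c8=1.
Step 33. [r1c1∈{3}] r1c1 is down to just 3 ⇒ r1c1=3.
Step 34. [r1c8∈{6}] r1c8 is down to just 6 ⇒ r1c8=6.
Step 35. [r9c9∈{3}] only 3 remains possible at r9c9. So r9c9=3.

Answer: 3 9 5 7 8 4 2 6 1 / 1 8 2 5 3 6 7 9 4 / 7 4 6 1 9 2 3 8 5 / 4 5 1 6 2 7 9 3 8 / 2 7 9 8 4 3 5 1 6 / 8 6 3 9 1 5 4 7 2 / 5 2 8 3 7 1 6 4 9 / 9 3 4 2 6 8 1 5 7 / 6 1 7 4 5 9 8 2 3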